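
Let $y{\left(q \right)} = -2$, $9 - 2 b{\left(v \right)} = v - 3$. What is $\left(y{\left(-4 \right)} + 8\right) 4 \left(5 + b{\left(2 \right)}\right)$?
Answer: $240$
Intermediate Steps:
$b{\left(v \right)} = 6 - \frac{v}{2}$ ($b{\left(v \right)} = \frac{9}{2} - \frac{v - 3}{2} = \frac{9}{2} - \frac{-3 + v}{2} = \frac{9}{2} - \left(- \frac{3}{2} + \frac{v}{2}\right) = 6 - \frac{v}{2}$)
$\left(y{\left(-4 \right)} + 8\right) 4 \left(5 + b{\left(2 \right)}\right) = \left(-2 + 8\right) 4 \left(5 + \left(6 - 1\right)\right) = 6 \cdot 4 \left(5 + \left(6 - 1\right)\right) = 6 \cdot 4 \left(5 + 5\right) = 6 \cdot 4 \cdot 10 = 6 \cdot 40 = 240$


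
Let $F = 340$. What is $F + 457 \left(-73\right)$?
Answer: $-33021$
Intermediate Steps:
$F + 457 \left(-73\right) = 340 + 457 \left(-73\right) = 340 - 33361 = -33021$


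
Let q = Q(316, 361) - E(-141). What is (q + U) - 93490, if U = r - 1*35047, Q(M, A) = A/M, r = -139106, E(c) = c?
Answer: -84530271/316 ≈ -2.6750e+5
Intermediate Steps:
q = 44917/316 (q = 361/316 - 1*(-141) = 361*(1/316) + 141 = 361/316 + 141 = 44917/316 ≈ 142.14)
U = -174153 (U = -139106 - 1*35047 = -139106 - 35047 = -174153)
(q + U) - 93490 = (44917/316 - 174153) - 93490 = -54987431/316 - 93490 = -84530271/316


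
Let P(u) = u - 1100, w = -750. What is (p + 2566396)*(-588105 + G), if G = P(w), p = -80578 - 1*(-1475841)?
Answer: -2337200535345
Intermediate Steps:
P(u) = -1100 + u
p = 1395263 (p = -80578 + 1475841 = 1395263)
G = -1850 (G = -1100 - 750 = -1850)
(p + 2566396)*(-588105 + G) = (1395263 + 2566396)*(-588105 - 1850) = 3961659*(-589955) = -2337200535345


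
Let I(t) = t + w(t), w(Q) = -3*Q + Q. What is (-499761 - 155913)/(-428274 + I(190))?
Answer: 327837/214232 ≈ 1.5303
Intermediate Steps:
w(Q) = -2*Q
I(t) = -t (I(t) = t - 2*t = -t)
(-499761 - 155913)/(-428274 + I(190)) = (-499761 - 155913)/(-428274 - 1*190) = -655674/(-428274 - 190) = -655674/(-428464) = -655674*(-1/428464) = 327837/214232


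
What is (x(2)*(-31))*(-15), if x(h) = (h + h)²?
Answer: 7440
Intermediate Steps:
x(h) = 4*h² (x(h) = (2*h)² = 4*h²)
(x(2)*(-31))*(-15) = ((4*2²)*(-31))*(-15) = ((4*4)*(-31))*(-15) = (16*(-31))*(-15) = -496*(-15) = 7440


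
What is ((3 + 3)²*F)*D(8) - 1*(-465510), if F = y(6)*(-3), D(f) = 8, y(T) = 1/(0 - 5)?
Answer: 2328414/5 ≈ 4.6568e+5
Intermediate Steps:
y(T) = -⅕ (y(T) = 1/(-5) = -⅕)
F = ⅗ (F = -⅕*(-3) = ⅗ ≈ 0.60000)
((3 + 3)²*F)*D(8) - 1*(-465510) = ((3 + 3)²*(⅗))*8 - 1*(-465510) = (6²*(⅗))*8 + 465510 = (36*(⅗))*8 + 465510 = (108/5)*8 + 465510 = 864/5 + 465510 = 2328414/5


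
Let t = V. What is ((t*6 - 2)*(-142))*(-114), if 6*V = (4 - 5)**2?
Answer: -16188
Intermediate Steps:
V = 1/6 (V = (4 - 5)**2/6 = (1/6)*(-1)**2 = (1/6)*1 = 1/6 ≈ 0.16667)
t = 1/6 ≈ 0.16667
((t*6 - 2)*(-142))*(-114) = (((1/6)*6 - 2)*(-142))*(-114) = ((1 - 2)*(-142))*(-114) = -1*(-142)*(-114) = 142*(-114) = -16188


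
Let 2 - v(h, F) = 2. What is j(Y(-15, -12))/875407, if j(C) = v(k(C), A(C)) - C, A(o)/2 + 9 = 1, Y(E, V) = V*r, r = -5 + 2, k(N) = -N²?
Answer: -36/875407 ≈ -4.1124e-5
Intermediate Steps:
r = -3
Y(E, V) = -3*V (Y(E, V) = V*(-3) = -3*V)
A(o) = -16 (A(o) = -18 + 2*1 = -18 + 2 = -16)
v(h, F) = 0 (v(h, F) = 2 - 1*2 = 2 - 2 = 0)
j(C) = -C (j(C) = 0 - C = -C)
j(Y(-15, -12))/875407 = -(-3)*(-12)/875407 = -1*36*(1/875407) = -36*1/875407 = -36/875407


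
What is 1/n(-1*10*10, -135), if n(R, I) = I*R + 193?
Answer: 1/13693 ≈ 7.3030e-5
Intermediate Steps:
n(R, I) = 193 + I*R
1/n(-1*10*10, -135) = 1/(193 - 135*(-1*10)*10) = 1/(193 - (-1350)*10) = 1/(193 - 135*(-100)) = 1/(193 + 13500) = 1/13693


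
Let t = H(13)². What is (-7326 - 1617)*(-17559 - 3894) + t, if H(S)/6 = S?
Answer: 191860263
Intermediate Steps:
H(S) = 6*S
t = 6084 (t = (6*13)² = 78² = 6084)
(-7326 - 1617)*(-17559 - 3894) + t = (-7326 - 1617)*(-17559 - 3894) + 6084 = -8943*(-21453) + 6084 = 191854179 + 6084 = 191860263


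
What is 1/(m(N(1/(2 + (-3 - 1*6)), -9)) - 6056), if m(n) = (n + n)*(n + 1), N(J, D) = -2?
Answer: -1/6052 ≈ -0.00016523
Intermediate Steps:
m(n) = 2*n*(1 + n) (m(n) = (2*n)*(1 + n) = 2*n*(1 + n))
1/(m(N(1/(2 + (-3 - 1*6)), -9)) - 6056) = 1/(2*(-2)*(1 - 2) - 6056) = 1/(2*(-2)*(-1) - 6056) = 1/(4 - 6056) = 1/(-6052) = -1/6052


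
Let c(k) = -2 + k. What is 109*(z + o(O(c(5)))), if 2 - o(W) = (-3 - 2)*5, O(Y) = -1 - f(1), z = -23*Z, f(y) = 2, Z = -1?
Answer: 5450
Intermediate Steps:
z = 23 (z = -23*(-1) = 23)
O(Y) = -3 (O(Y) = -1 - 1*2 = -1 - 2 = -3)
o(W) = 27 (o(W) = 2 - (-3 - 2)*5 = 2 - (-5)*5 = 2 - 1*(-25) = 2 + 25 = 27)
109*(z + o(O(c(5)))) = 109*(23 + 27) = 109*50 = 5450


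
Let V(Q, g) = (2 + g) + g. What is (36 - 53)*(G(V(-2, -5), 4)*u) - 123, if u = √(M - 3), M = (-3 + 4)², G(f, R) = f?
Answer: -123 + 136*I*√2 ≈ -123.0 + 192.33*I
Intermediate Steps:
V(Q, g) = 2 + 2*g
M = 1 (M = 1² = 1)
u = I*√2 (u = √(1 - 3) = √(-2) = I*√2 ≈ 1.4142*I)
(36 - 53)*(G(V(-2, -5), 4)*u) - 123 = (36 - 53)*((2 + 2*(-5))*(I*√2)) - 123 = -17*(2 - 10)*I*√2 - 123 = -(-136)*I*√2 - 123 = 136*I*√2 - 123 = -123 + 136*I*√2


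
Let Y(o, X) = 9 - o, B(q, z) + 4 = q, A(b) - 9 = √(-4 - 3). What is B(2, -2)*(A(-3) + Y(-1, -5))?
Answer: -38 - 2*I*√7 ≈ -38.0 - 5.2915*I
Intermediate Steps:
A(b) = 9 + I*√7 (A(b) = 9 + √(-4 - 3) = 9 + √(-7) = 9 + I*√7)
B(q, z) = -4 + q
B(2, -2)*(A(-3) + Y(-1, -5)) = (-4 + 2)*((9 + I*√7) + (9 - 1*(-1))) = -2*((9 + I*√7) + (9 + 1)) = -2*((9 + I*√7) + 10) = -2*(19 + I*√7) = -38 - 2*I*√7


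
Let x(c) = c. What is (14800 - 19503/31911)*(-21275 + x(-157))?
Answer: -306713544888/967 ≈ -3.1718e+8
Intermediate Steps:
(14800 - 19503/31911)*(-21275 + x(-157)) = (14800 - 19503/31911)*(-21275 - 157) = (14800 - 19503*1/31911)*(-21432) = (14800 - 591/967)*(-21432) = (14311009/967)*(-21432) = -306713544888/967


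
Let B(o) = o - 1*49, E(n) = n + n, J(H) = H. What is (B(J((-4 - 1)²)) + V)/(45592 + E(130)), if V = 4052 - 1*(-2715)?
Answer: 6743/45852 ≈ 0.14706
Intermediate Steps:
V = 6767 (V = 4052 + 2715 = 6767)
E(n) = 2*n
B(o) = -49 + o (B(o) = o - 49 = -49 + o)
(B(J((-4 - 1)²)) + V)/(45592 + E(130)) = ((-49 + (-4 - 1)²) + 6767)/(45592 + 2*130) = ((-49 + (-5)²) + 6767)/(45592 + 260) = ((-49 + 25) + 6767)/45852 = (-24 + 6767)*(1/45852) = 6743*(1/45852) = 6743/45852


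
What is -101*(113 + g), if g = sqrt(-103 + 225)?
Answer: -11413 - 101*sqrt(122) ≈ -12529.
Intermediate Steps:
g = sqrt(122) ≈ 11.045
-101*(113 + g) = -101*(113 + sqrt(122)) = -11413 - 101*sqrt(122)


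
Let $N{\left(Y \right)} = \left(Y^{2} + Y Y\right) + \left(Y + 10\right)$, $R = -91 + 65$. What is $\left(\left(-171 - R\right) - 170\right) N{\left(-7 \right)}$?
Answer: $-31815$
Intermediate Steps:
$R = -26$
$N{\left(Y \right)} = 10 + Y + 2 Y^{2}$ ($N{\left(Y \right)} = \left(Y^{2} + Y^{2}\right) + \left(10 + Y\right) = 2 Y^{2} + \left(10 + Y\right) = 10 + Y + 2 Y^{2}$)
$\left(\left(-171 - R\right) - 170\right) N{\left(-7 \right)} = \left(\left(-171 - -26\right) - 170\right) \left(10 - 7 + 2 \left(-7\right)^{2}\right) = \left(\left(-171 + 26\right) - 170\right) \left(10 - 7 + 2 \cdot 49\right) = \left(-145 - 170\right) \left(10 - 7 + 98\right) = \left(-315\right) 101 = -31815$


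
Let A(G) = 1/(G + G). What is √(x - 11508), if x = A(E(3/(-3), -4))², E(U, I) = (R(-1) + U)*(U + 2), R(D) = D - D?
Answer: I*√46031/2 ≈ 107.27*I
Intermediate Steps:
R(D) = 0
E(U, I) = U*(2 + U) (E(U, I) = (0 + U)*(U + 2) = U*(2 + U))
A(G) = 1/(2*G)
x = ¼ (x = (1/(2*(((3/(-3))*(2 + 3/(-3))))))² = (1/(2*(((3*(-⅓))*(2 + 3*(-⅓))))))² = (1/(2*((-(2 - 1)))))² = (1/(2*((-1*1))))² = ((½)/(-1))² = ((½)*(-1))² = (-½)² = ¼ ≈ 0.25000)
√(x - 11508) = √(¼ - 11508) = √(-46031/4) = I*√46031/2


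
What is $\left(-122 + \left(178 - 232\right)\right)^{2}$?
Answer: $30976$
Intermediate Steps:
$\left(-122 + \left(178 - 232\right)\right)^{2} = \left(-122 - 54\right)^{2} = \left(-176\right)^{2} = 30976$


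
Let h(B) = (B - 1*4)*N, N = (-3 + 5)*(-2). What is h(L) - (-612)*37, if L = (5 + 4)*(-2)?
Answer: 22732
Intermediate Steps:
L = -18 (L = 9*(-2) = -18)
N = -4 (N = 2*(-2) = -4)
h(B) = 16 - 4*B (h(B) = (B - 1*4)*(-4) = (B - 4)*(-4) = (-4 + B)*(-4) = 16 - 4*B)
h(L) - (-612)*37 = (16 - 4*(-18)) - (-612)*37 = (16 + 72) - 1*(-22644) = 88 + 22644 = 22732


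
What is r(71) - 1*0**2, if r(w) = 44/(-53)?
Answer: -44/53 ≈ -0.83019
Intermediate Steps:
r(w) = -44/53 (r(w) = 44*(-1/53) = -44/53)
r(71) - 1*0**2 = -44/53 - 1*0**2 = -44/53 - 1*0 = -44/53 + 0 = -44/53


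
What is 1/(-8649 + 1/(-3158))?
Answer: -3158/27313543 ≈ -0.00011562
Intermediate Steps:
1/(-8649 + 1/(-3158)) = 1/(-8649 - 1/3158) = 1/(-27313543/3158) = -3158/27313543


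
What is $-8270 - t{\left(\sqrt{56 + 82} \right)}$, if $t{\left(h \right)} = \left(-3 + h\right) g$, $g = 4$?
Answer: $-8258 - 4 \sqrt{138} \approx -8305.0$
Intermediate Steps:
$t{\left(h \right)} = -12 + 4 h$ ($t{\left(h \right)} = \left(-3 + h\right) 4 = -12 + 4 h$)
$-8270 - t{\left(\sqrt{56 + 82} \right)} = -8270 - \left(-12 + 4 \sqrt{56 + 82}\right) = -8270 - \left(-12 + 4 \sqrt{138}\right) = -8270 + \left(12 - 4 \sqrt{138}\right) = -8258 - 4 \sqrt{138}$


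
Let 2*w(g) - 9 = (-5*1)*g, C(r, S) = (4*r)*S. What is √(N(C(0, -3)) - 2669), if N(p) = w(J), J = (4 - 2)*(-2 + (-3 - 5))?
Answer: 3*I*√1162/2 ≈ 51.132*I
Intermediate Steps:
C(r, S) = 4*S*r
J = -20 (J = 2*(-2 - 8) = 2*(-10) = -20)
w(g) = 9/2 - 5*g/2 (w(g) = 9/2 + ((-5*1)*g)/2 = 9/2 + (-5*g)/2 = 9/2 - 5*g/2)
N(p) = 109/2 (N(p) = 9/2 - 5/2*(-20) = 9/2 + 50 = 109/2)
√(N(C(0, -3)) - 2669) = √(109/2 - 2669) = √(-5229/2) = 3*I*√1162/2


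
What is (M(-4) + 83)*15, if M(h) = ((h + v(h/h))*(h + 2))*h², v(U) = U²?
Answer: 2685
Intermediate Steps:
M(h) = h²*(1 + h)*(2 + h) (M(h) = ((h + (h/h)²)*(h + 2))*h² = ((h + 1²)*(2 + h))*h² = ((h + 1)*(2 + h))*h² = ((1 + h)*(2 + h))*h² = h²*(1 + h)*(2 + h))
(M(-4) + 83)*15 = ((-4)²*(2 + (-4)² + 3*(-4)) + 83)*15 = (16*(2 + 16 - 12) + 83)*15 = (16*6 + 83)*15 = (96 + 83)*15 = 179*15 = 2685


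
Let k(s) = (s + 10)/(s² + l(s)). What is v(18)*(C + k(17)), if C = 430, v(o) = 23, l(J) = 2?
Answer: 959537/97 ≈ 9892.1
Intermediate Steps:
k(s) = (10 + s)/(2 + s²) (k(s) = (s + 10)/(s² + 2) = (10 + s)/(2 + s²))
v(18)*(C + k(17)) = 23*(430 + (10 + 17)/(2 + 17²)) = 23*(430 + 27/(2 + 289)) = 23*(430 + 27/291) = 23*(430 + (1/291)*27) = 23*(430 + 9/97) = 23*(41719/97) = 959537/97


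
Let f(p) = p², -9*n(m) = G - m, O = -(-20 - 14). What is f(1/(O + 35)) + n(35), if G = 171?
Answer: -23981/1587 ≈ -15.111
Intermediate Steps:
O = 34 (O = -1*(-34) = 34)
n(m) = -19 + m/9 (n(m) = -(171 - m)/9 = -19 + m/9)
f(1/(O + 35)) + n(35) = (1/(34 + 35))² + (-19 + (⅑)*35) = (1/69)² + (-19 + 35/9) = (1/69)² - 136/9 = 1/4761 - 136/9 = -23981/1587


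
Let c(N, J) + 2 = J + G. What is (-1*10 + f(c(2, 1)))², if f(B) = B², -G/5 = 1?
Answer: 676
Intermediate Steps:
G = -5 (G = -5*1 = -5)
c(N, J) = -7 + J (c(N, J) = -2 + (J - 5) = -2 + (-5 + J) = -7 + J)
(-1*10 + f(c(2, 1)))² = (-1*10 + (-7 + 1)²)² = (-10 + (-6)²)² = (-10 + 36)² = 26² = 676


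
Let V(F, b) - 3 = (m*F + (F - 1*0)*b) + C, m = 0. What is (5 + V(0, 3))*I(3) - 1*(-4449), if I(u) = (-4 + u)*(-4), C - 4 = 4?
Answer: 4513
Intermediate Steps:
C = 8 (C = 4 + 4 = 8)
V(F, b) = 11 + F*b (V(F, b) = 3 + ((0*F + (F - 1*0)*b) + 8) = 3 + ((0 + (F + 0)*b) + 8) = 3 + ((0 + F*b) + 8) = 3 + (F*b + 8) = 3 + (8 + F*b) = 11 + F*b)
I(u) = 16 - 4*u
(5 + V(0, 3))*I(3) - 1*(-4449) = (5 + (11 + 0*3))*(16 - 4*3) - 1*(-4449) = (5 + (11 + 0))*(16 - 12) + 4449 = (5 + 11)*4 + 4449 = 16*4 + 4449 = 64 + 4449 = 4513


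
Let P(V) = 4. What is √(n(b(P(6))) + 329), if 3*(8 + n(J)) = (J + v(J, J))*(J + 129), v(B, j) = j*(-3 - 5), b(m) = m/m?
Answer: √159/3 ≈ 4.2032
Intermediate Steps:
b(m) = 1
v(B, j) = -8*j (v(B, j) = j*(-8) = -8*j)
n(J) = -8 - 7*J*(129 + J)/3 (n(J) = -8 + ((J - 8*J)*(J + 129))/3 = -8 + ((-7*J)*(129 + J))/3 = -8 + (-7*J*(129 + J))/3 = -8 - 7*J*(129 + J)/3)
√(n(b(P(6))) + 329) = √((-8 - 301*1 - 7/3*1²) + 329) = √((-8 - 301 - 7/3*1) + 329) = √((-8 - 301 - 7/3) + 329) = √(-934/3 + 329) = √(53/3) = √159/3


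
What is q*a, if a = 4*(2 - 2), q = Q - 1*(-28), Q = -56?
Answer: 0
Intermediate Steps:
q = -28 (q = -56 - 1*(-28) = -56 + 28 = -28)
a = 0 (a = 4*0 = 0)
q*a = -28*0 = 0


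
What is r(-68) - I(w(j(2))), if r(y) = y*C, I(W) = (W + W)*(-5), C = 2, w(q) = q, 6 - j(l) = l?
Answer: -96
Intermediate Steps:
j(l) = 6 - l
I(W) = -10*W (I(W) = (2*W)*(-5) = -10*W)
r(y) = 2*y (r(y) = y*2 = 2*y)
r(-68) - I(w(j(2))) = 2*(-68) - (-10)*(6 - 1*2) = -136 - (-10)*(6 - 2) = -136 - (-10)*4 = -136 - 1*(-40) = -136 + 40 = -96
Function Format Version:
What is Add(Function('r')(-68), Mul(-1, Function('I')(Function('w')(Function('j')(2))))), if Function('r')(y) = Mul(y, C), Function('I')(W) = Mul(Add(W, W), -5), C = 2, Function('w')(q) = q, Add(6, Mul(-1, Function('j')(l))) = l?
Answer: -96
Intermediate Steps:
Function('j')(l) = Add(6, Mul(-1, l))
Function('I')(W) = Mul(-10, W) (Function('I')(W) = Mul(Mul(2, W), -5) = Mul(-10, W))
Function('r')(y) = Mul(2, y) (Function('r')(y) = Mul(y, 2) = Mul(2, y))
Add(Function('r')(-68), Mul(-1, Function('I')(Function('w')(Function('j')(2))))) = Add(Mul(2, -68), Mul(-1, Mul(-10, Add(6, Mul(-1, 2))))) = Add(-136, Mul(-1, Mul(-10, Add(6, -2)))) = Add(-136, Mul(-1, Mul(-10, 4))) = Add(-136, Mul(-1, -40)) = Add(-136, 40) = -96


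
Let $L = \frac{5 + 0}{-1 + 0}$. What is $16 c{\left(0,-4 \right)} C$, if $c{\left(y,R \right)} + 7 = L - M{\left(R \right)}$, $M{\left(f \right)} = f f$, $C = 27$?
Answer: $-12096$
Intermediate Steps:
$L = -5$ ($L = \frac{5}{-1} = 5 \left(-1\right) = -5$)
$M{\left(f \right)} = f^{2}$
$c{\left(y,R \right)} = -12 - R^{2}$ ($c{\left(y,R \right)} = -7 - \left(5 + R^{2}\right) = -12 - R^{2}$)
$16 c{\left(0,-4 \right)} C = 16 \left(-12 - \left(-4\right)^{2}\right) 27 = 16 \left(-12 - 16\right) 27 = 16 \left(-28\right) 27 = \left(-448\right) 27 = -12096$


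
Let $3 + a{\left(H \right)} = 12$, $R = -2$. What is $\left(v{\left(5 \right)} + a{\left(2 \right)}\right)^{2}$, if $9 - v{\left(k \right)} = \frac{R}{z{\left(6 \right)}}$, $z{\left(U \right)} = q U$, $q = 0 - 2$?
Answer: $\frac{11449}{36} \approx 318.03$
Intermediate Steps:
$a{\left(H \right)} = 9$ ($a{\left(H \right)} = -3 + 12 = 9$)
$q = -2$ ($q = 0 - 2 = -2$)
$z{\left(U \right)} = - 2 U$
$v{\left(k \right)} = \frac{53}{6}$ ($v{\left(k \right)} = 9 - - \frac{2}{\left(-2\right) 6} = 9 - - \frac{2}{-12} = 9 - \left(-2\right) \left(- \frac{1}{12}\right) = 9 - \frac{1}{6} = \frac{53}{6}$)
$\left(v{\left(5 \right)} + a{\left(2 \right)}\right)^{2} = \left(\frac{53}{6} + 9\right)^{2} = \left(\frac{107}{6}\right)^{2} = \frac{11449}{36}$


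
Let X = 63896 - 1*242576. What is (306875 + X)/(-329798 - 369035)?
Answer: -128195/698833 ≈ -0.18344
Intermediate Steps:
X = -178680 (X = 63896 - 242576 = -178680)
(306875 + X)/(-329798 - 369035) = (306875 - 178680)/(-329798 - 369035) = 128195/(-698833) = 128195*(-1/698833) = -128195/698833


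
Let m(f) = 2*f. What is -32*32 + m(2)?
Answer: -1020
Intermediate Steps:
-32*32 + m(2) = -32*32 + 2*2 = -1024 + 4 = -1020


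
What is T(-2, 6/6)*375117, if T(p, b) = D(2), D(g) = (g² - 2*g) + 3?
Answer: 1125351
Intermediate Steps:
D(g) = 3 + g² - 2*g
T(p, b) = 3 (T(p, b) = 3 + 2² - 2*2 = 3 + 4 - 4 = 3)
T(-2, 6/6)*375117 = 3*375117 = 1125351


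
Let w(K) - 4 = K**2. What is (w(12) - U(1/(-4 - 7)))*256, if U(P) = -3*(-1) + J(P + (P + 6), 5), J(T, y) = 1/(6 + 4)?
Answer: 185472/5 ≈ 37094.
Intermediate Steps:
J(T, y) = 1/10
U(P) = 31/10 (U(P) = -3*(-1) + 1/10 = 3 + 1/10 = 31/10)
w(K) = 4 + K**2
(w(12) - U(1/(-4 - 7)))*256 = ((4 + 12**2) - 1*31/10)*256 = ((4 + 144) - 31/10)*256 = (148 - 31/10)*256 = (1449/10)*256 = 185472/5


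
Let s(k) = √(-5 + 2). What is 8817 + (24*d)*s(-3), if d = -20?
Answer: 8817 - 480*I*√3 ≈ 8817.0 - 831.38*I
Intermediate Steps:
s(k) = I*√3 (s(k) = √(-3) = I*√3)
8817 + (24*d)*s(-3) = 8817 + (24*(-20))*(I*√3) = 8817 - 480*I*√3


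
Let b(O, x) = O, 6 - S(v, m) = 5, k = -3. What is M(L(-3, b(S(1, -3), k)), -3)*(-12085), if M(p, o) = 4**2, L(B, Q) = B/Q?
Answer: -193360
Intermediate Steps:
S(v, m) = 1 (S(v, m) = 6 - 1*5 = 6 - 5 = 1)
M(p, o) = 16
M(L(-3, b(S(1, -3), k)), -3)*(-12085) = 16*(-12085) = -193360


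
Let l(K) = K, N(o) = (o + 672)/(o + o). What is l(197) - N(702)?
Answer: 45869/234 ≈ 196.02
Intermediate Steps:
N(o) = (672 + o)/(2*o) (N(o) = (672 + o)/((2*o)) = (672 + o)*(1/(2*o)) = (672 + o)/(2*o))
l(197) - N(702) = 197 - (672 + 702)/(2*702) = 197 - 1374/(2*702) = 197 - 1*229/234 = 197 - 229/234 = 45869/234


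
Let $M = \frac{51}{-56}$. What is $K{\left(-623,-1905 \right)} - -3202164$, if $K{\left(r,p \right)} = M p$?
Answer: $\frac{179418339}{56} \approx 3.2039 \cdot 10^{6}$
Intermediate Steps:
$M = - \frac{51}{56}$ ($M = 51 \left(- \frac{1}{56}\right) = - \frac{51}{56} \approx -0.91071$)
$K{\left(r,p \right)} = - \frac{51 p}{56}$
$K{\left(-623,-1905 \right)} - -3202164 = \left(- \frac{51}{56}\right) \left(-1905\right) - -3202164 = \frac{97155}{56} + 3202164 = \frac{179418339}{56}$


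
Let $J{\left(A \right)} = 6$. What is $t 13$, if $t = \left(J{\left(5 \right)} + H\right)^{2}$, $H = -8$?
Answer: $52$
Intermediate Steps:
$t = 4$ ($t = \left(6 - 8\right)^{2} = \left(-2\right)^{2} = 4$)
$t 13 = 4 \cdot 13 = 52$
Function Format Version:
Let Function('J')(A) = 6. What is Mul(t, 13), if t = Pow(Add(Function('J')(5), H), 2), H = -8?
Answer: 52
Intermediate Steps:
t = 4 (t = Pow(Add(6, -8), 2) = Pow(-2, 2) = 4)
Mul(t, 13) = Mul(4, 13) = 52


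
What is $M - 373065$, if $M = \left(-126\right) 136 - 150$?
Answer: $-390351$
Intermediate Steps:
$M = -17286$ ($M = -17136 - 150 = -17286$)
$M - 373065 = -17286 - 373065 = -390351$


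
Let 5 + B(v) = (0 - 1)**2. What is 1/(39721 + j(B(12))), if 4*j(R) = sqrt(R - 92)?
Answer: 39721/1577757847 - I*sqrt(6)/1577757847 ≈ 2.5176e-5 - 1.5525e-9*I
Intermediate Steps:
B(v) = -4 (B(v) = -5 + (0 - 1)**2 = -5 + (-1)**2 = -5 + 1 = -4)
j(R) = sqrt(-92 + R)/4 (j(R) = sqrt(R - 92)/4 = sqrt(-92 + R)/4)
1/(39721 + j(B(12))) = 1/(39721 + sqrt(-92 - 4)/4) = 1/(39721 + sqrt(-96)/4) = 1/(39721 + (4*I*sqrt(6))/4) = 1/(39721 + I*sqrt(6))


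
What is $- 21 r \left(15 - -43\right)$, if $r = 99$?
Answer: $-120582$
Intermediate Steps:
$- 21 r \left(15 - -43\right) = \left(-21\right) 99 \left(15 - -43\right) = - 2079 \left(15 + 43\right) = \left(-2079\right) 58 = -120582$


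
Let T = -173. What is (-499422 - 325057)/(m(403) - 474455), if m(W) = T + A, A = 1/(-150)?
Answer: 123671850/71194201 ≈ 1.7371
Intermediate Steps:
A = -1/150 ≈ -0.0066667
m(W) = -25951/150 (m(W) = -173 - 1/150 = -25951/150)
(-499422 - 325057)/(m(403) - 474455) = (-499422 - 325057)/(-25951/150 - 474455) = -824479/(-71194201/150) = -824479*(-150/71194201) = 123671850/71194201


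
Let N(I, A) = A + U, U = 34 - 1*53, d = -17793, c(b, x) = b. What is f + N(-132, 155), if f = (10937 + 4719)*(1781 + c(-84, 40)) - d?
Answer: 26586161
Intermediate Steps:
U = -19 (U = 34 - 53 = -19)
N(I, A) = -19 + A (N(I, A) = A - 19 = -19 + A)
f = 26586025 (f = (10937 + 4719)*(1781 - 84) - 1*(-17793) = 15656*1697 + 17793 = 26568232 + 17793 = 26586025)
f + N(-132, 155) = 26586025 + (-19 + 155) = 26586025 + 136 = 26586161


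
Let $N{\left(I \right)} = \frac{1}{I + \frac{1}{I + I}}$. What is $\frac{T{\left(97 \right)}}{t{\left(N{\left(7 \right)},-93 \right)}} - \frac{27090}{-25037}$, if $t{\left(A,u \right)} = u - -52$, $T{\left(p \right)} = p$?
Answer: $- \frac{1317899}{1026517} \approx -1.2839$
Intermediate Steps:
$N{\left(I \right)} = \frac{1}{I + \frac{1}{2 I}}$
$t{\left(A,u \right)} = 52 + u$ ($t{\left(A,u \right)} = u + 52 = 52 + u$)
$\frac{T{\left(97 \right)}}{t{\left(N{\left(7 \right)},-93 \right)}} - \frac{27090}{-25037} = \frac{97}{52 - 93} - \frac{27090}{-25037} = \frac{97}{-41} - - \frac{27090}{25037} = 97 \left(- \frac{1}{41}\right) + \frac{27090}{25037} = - \frac{97}{41} + \frac{27090}{25037} = - \frac{1317899}{1026517}$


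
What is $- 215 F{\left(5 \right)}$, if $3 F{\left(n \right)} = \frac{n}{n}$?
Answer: $- \frac{215}{3} \approx -71.667$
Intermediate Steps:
$F{\left(n \right)} = \frac{1}{3}$ ($F{\left(n \right)} = \frac{n \frac{1}{n}}{3} = \frac{1}{3} \cdot 1 = \frac{1}{3}$)
$- 215 F{\left(5 \right)} = \left(-215\right) \frac{1}{3} = - \frac{215}{3}$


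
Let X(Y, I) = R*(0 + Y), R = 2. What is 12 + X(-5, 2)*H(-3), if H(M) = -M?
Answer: -18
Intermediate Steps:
X(Y, I) = 2*Y (X(Y, I) = 2*(0 + Y) = 2*Y)
12 + X(-5, 2)*H(-3) = 12 + (2*(-5))*(-1*(-3)) = 12 - 10*3 = 12 - 30 = -18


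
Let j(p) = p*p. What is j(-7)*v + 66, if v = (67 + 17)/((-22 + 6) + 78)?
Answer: 4104/31 ≈ 132.39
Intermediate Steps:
v = 42/31 (v = 84/(-16 + 78) = 84/62 = 84*(1/62) = 42/31 ≈ 1.3548)
j(p) = p**2
j(-7)*v + 66 = (-7)**2*(42/31) + 66 = 49*(42/31) + 66 = 2058/31 + 66 = 4104/31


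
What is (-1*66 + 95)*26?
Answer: 754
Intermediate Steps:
(-1*66 + 95)*26 = (-66 + 95)*26 = 29*26 = 754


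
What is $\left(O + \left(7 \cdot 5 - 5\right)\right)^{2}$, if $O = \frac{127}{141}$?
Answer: $\frac{18983449}{19881} \approx 954.85$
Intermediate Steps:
$O = \frac{127}{141}$ ($O = 127 \cdot \frac{1}{141} = \frac{127}{141} \approx 0.90071$)
$\left(O + \left(7 \cdot 5 - 5\right)\right)^{2} = \left(\frac{127}{141} + \left(7 \cdot 5 - 5\right)\right)^{2} = \left(\frac{127}{141} + \left(35 - 5\right)\right)^{2} = \left(\frac{127}{141} + 30\right)^{2} = \left(\frac{4357}{141}\right)^{2} = \frac{18983449}{19881}$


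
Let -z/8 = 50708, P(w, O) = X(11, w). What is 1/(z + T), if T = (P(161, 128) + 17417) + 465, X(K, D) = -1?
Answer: -1/387783 ≈ -2.5788e-6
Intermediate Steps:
P(w, O) = -1
z = -405664 (z = -8*50708 = -405664)
T = 17881 (T = (-1 + 17417) + 465 = 17416 + 465 = 17881)
1/(z + T) = 1/(-405664 + 17881) = 1/(-387783) = -1/387783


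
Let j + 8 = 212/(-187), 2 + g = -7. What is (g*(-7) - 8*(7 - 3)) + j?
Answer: 4089/187 ≈ 21.866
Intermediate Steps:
g = -9 (g = -2 - 7 = -9)
j = -1708/187 (j = -8 + 212/(-187) = -8 + 212*(-1/187) = -8 - 212/187 = -1708/187 ≈ -9.1337)
(g*(-7) - 8*(7 - 3)) + j = (-9*(-7) - 8*(7 - 3)) - 1708/187 = (63 - 8*4) - 1708/187 = (63 - 32) - 1708/187 = 31 - 1708/187 = 4089/187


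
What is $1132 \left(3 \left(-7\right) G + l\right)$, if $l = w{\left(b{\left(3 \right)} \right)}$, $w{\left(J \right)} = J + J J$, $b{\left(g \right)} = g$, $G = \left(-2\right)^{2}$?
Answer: $-81504$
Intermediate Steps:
$G = 4$
$w{\left(J \right)} = J + J^{2}$
$l = 12$ ($l = 3 \left(1 + 3\right) = 3 \cdot 4 = 12$)
$1132 \left(3 \left(-7\right) G + l\right) = 1132 \left(3 \left(-7\right) 4 + 12\right) = 1132 \left(\left(-21\right) 4 + 12\right) = 1132 \left(-84 + 12\right) = 1132 \left(-72\right) = -81504$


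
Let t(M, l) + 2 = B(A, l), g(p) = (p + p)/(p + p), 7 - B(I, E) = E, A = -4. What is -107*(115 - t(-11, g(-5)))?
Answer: -11877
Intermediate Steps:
B(I, E) = 7 - E
g(p) = 1 (g(p) = (2*p)/((2*p)) = (2*p)*(1/(2*p)) = 1)
t(M, l) = 5 - l (t(M, l) = -2 + (7 - l) = 5 - l)
-107*(115 - t(-11, g(-5))) = -107*(115 - (5 - 1*1)) = -107*(115 - (5 - 1)) = -107*(115 - 1*4) = -107*(115 - 4) = -107*111 = -11877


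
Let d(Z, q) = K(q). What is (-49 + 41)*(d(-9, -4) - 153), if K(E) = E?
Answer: 1256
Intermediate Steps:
d(Z, q) = q
(-49 + 41)*(d(-9, -4) - 153) = (-49 + 41)*(-4 - 153) = -8*(-157) = 1256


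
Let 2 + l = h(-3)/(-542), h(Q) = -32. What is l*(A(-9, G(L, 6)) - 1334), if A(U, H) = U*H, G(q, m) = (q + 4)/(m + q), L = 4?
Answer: 3527356/1355 ≈ 2603.2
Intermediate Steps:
G(q, m) = (4 + q)/(m + q)
A(U, H) = H*U
l = -526/271 (l = -2 - 32/(-542) = -2 - 32*(-1/542) = -2 + 16/271 = -526/271 ≈ -1.9410)
l*(A(-9, G(L, 6)) - 1334) = -526*(((4 + 4)/(6 + 4))*(-9) - 1334)/271 = -526*((8/10)*(-9) - 1334)/271 = -526*(((1/10)*8)*(-9) - 1334)/271 = -526*((4/5)*(-9) - 1334)/271 = -526*(-36/5 - 1334)/271 = -526/271*(-6706/5) = 3527356/1355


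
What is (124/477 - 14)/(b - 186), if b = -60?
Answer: 3277/58671 ≈ 0.055854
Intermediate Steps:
(124/477 - 14)/(b - 186) = (124/477 - 14)/(-60 - 186) = (124*(1/477) - 14)/(-246) = -(124/477 - 14)/246 = -1/246*(-6554/477) = 3277/58671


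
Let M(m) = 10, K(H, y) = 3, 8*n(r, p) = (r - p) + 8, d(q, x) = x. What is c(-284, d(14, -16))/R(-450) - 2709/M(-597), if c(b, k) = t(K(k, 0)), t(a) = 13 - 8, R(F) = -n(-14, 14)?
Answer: -2689/10 ≈ -268.90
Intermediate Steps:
n(r, p) = 1 - p/8 + r/8 (n(r, p) = ((r - p) + 8)/8 = (8 + r - p)/8 = 1 - p/8 + r/8)
R(F) = 5/2 (R(F) = -(1 - 1/8*14 + (1/8)*(-14)) = -(1 - 7/4 - 7/4) = -1*(-5/2) = 5/2)
t(a) = 5
c(b, k) = 5
c(-284, d(14, -16))/R(-450) - 2709/M(-597) = 5/(5/2) - 2709/10 = 5*(2/5) - 2709*1/10 = 2 - 2709/10 = -2689/10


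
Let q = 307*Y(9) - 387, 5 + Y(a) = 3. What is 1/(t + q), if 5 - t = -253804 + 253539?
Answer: -1/731 ≈ -0.0013680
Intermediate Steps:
Y(a) = -2 (Y(a) = -5 + 3 = -2)
t = 270 (t = 5 - (-253804 + 253539) = 5 - 1*(-265) = 5 + 265 = 270)
q = -1001 (q = 307*(-2) - 387 = -614 - 387 = -1001)
1/(t + q) = 1/(270 - 1001) = 1/(-731) = -1/731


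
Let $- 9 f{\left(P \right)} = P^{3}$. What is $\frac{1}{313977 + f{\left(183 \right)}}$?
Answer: $- \frac{1}{366966} \approx -2.725 \cdot 10^{-6}$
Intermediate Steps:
$f{\left(P \right)} = - \frac{P^{3}}{9}$
$\frac{1}{313977 + f{\left(183 \right)}} = \frac{1}{313977 - \frac{183^{3}}{9}} = \frac{1}{313977 - 680943} = \frac{1}{-366966} = - \frac{1}{366966}$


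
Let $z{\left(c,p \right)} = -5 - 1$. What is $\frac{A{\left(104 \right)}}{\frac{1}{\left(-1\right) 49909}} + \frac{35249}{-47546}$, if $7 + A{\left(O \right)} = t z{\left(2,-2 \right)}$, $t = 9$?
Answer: $\frac{144751336905}{47546} \approx 3.0444 \cdot 10^{6}$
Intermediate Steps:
$z{\left(c,p \right)} = -6$ ($z{\left(c,p \right)} = -5 - 1 = -6$)
$A{\left(O \right)} = -61$ ($A{\left(O \right)} = -7 + 9 \left(-6\right) = -7 - 54 = -61$)
$\frac{A{\left(104 \right)}}{\frac{1}{\left(-1\right) 49909}} + \frac{35249}{-47546} = - \frac{61}{\frac{1}{\left(-1\right) 49909}} + \frac{35249}{-47546} = - \frac{61}{\frac{1}{-49909}} + 35249 \left(- \frac{1}{47546}\right) = - \frac{61}{- \frac{1}{49909}} - \frac{35249}{47546} = \left(-61\right) \left(-49909\right) - \frac{35249}{47546} = 3044449 - \frac{35249}{47546} = \frac{144751336905}{47546}$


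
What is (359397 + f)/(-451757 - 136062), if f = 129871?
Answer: -489268/587819 ≈ -0.83235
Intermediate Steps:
(359397 + f)/(-451757 - 136062) = (359397 + 129871)/(-451757 - 136062) = 489268/(-587819) = 489268*(-1/587819) = -489268/587819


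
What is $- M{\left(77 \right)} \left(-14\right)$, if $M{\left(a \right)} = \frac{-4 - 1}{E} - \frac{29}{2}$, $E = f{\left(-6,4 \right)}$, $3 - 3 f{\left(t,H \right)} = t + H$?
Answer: $-245$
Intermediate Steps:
$f{\left(t,H \right)} = 1 - \frac{H}{3} - \frac{t}{3}$ ($f{\left(t,H \right)} = 1 - \frac{t + H}{3} = 1 - \frac{H + t}{3} = 1 - \left(\frac{H}{3} + \frac{t}{3}\right) = 1 - \frac{H}{3} - \frac{t}{3}$)
$E = \frac{5}{3}$ ($E = 1 - \frac{4}{3} - -2 = 1 - \frac{4}{3} + 2 = \frac{5}{3} \approx 1.6667$)
$M{\left(a \right)} = - \frac{35}{2}$ ($M{\left(a \right)} = \frac{-4 - 1}{\frac{5}{3}} - \frac{29}{2} = \left(-4 - 1\right) \frac{3}{5} - \frac{29}{2} = \left(-5\right) \frac{3}{5} - \frac{29}{2} = -3 - \frac{29}{2} = - \frac{35}{2}$)
$- M{\left(77 \right)} \left(-14\right) = \left(-1\right) \left(- \frac{35}{2}\right) \left(-14\right) = \frac{35}{2} \left(-14\right) = -245$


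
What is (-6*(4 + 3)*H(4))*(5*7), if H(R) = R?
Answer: -5880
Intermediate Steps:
(-6*(4 + 3)*H(4))*(5*7) = (-6*(4 + 3)*4)*(5*7) = -42*4*35 = -6*28*35 = -168*35 = -5880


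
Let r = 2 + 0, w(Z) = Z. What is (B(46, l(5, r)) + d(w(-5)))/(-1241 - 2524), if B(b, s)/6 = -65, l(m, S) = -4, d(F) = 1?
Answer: 389/3765 ≈ 0.10332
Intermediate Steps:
r = 2
B(b, s) = -390 (B(b, s) = 6*(-65) = -390)
(B(46, l(5, r)) + d(w(-5)))/(-1241 - 2524) = (-390 + 1)/(-1241 - 2524) = -389/(-3765) = -389*(-1/3765) = 389/3765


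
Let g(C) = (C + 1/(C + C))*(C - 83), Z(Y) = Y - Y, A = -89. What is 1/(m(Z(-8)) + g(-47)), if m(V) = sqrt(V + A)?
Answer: 13500045/82504141826 - 2209*I*sqrt(89)/82504141826 ≈ 0.00016363 - 2.5259e-7*I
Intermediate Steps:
Z(Y) = 0
g(C) = (-83 + C)*(C + 1/(2*C)) (g(C) = (C + 1/(2*C))*(-83 + C) = (-83 + C)*(C + 1/(2*C)))
m(V) = sqrt(-89 + V) (m(V) = sqrt(V - 89) = sqrt(-89 + V))
1/(m(Z(-8)) + g(-47)) = 1/(sqrt(-89 + 0) + (1/2 + (-47)**2 - 83*(-47) - 83/2/(-47))) = 1/(sqrt(-89) + (1/2 + 2209 + 3901 - 83/2*(-1/47))) = 1/(I*sqrt(89) + (1/2 + 2209 + 3901 + 83/94)) = 1/(I*sqrt(89) + 287235/47) = 1/(287235/47 + I*sqrt(89))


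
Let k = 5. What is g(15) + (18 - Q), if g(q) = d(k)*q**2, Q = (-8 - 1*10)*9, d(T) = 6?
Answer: 1530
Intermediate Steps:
Q = -162 (Q = (-8 - 10)*9 = -18*9 = -162)
g(q) = 6*q**2
g(15) + (18 - Q) = 6*15**2 + (18 - 1*(-162)) = 6*225 + (18 + 162) = 1350 + 180 = 1530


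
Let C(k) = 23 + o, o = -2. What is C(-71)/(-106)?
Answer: -21/106 ≈ -0.19811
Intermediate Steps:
C(k) = 21 (C(k) = 23 - 2 = 21)
C(-71)/(-106) = 21/(-106) = 21*(-1/106) = -21/106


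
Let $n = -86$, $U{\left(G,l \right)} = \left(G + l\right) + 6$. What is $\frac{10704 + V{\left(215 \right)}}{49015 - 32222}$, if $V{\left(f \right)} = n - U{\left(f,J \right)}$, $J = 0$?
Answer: $\frac{10397}{16793} \approx 0.61913$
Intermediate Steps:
$U{\left(G,l \right)} = 6 + G + l$
$V{\left(f \right)} = -92 - f$ ($V{\left(f \right)} = -86 - \left(6 + f + 0\right) = -86 - \left(6 + f\right) = -92 - f$)
$\frac{10704 + V{\left(215 \right)}}{49015 - 32222} = \frac{10704 - 307}{49015 - 32222} = \frac{10704 - 307}{16793} = \left(10704 - 307\right) \frac{1}{16793} = 10397 \cdot \frac{1}{16793} = \frac{10397}{16793}$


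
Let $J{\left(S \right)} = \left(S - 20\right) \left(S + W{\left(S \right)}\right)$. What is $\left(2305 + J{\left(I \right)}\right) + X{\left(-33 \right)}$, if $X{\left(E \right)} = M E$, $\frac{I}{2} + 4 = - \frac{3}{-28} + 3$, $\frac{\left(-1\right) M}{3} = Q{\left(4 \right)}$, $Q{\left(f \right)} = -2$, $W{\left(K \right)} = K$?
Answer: $\frac{214111}{98} \approx 2184.8$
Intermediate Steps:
$M = 6$ ($M = \left(-3\right) \left(-2\right) = 6$)
$I = - \frac{25}{14}$ ($I = -8 + 2 \left(- \frac{3}{-28} + 3\right) = -8 + 2 \left(\left(-3\right) \left(- \frac{1}{28}\right) + 3\right) = -8 + 2 \left(\frac{3}{28} + 3\right) = -8 + 2 \cdot \frac{87}{28} = -8 + \frac{87}{14} = - \frac{25}{14} \approx -1.7857$)
$X{\left(E \right)} = 6 E$
$J{\left(S \right)} = 2 S \left(-20 + S\right)$ ($J{\left(S \right)} = \left(S - 20\right) \left(S + S\right) = \left(-20 + S\right) 2 S = 2 S \left(-20 + S\right)$)
$\left(2305 + J{\left(I \right)}\right) + X{\left(-33 \right)} = \left(2305 + 2 \left(- \frac{25}{14}\right) \left(-20 - \frac{25}{14}\right)\right) + 6 \left(-33\right) = \left(2305 + 2 \left(- \frac{25}{14}\right) \left(- \frac{305}{14}\right)\right) - 198 = \left(2305 + \frac{7625}{98}\right) - 198 = \frac{233515}{98} - 198 = \frac{214111}{98}$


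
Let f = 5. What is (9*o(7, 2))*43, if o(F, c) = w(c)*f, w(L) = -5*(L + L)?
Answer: -38700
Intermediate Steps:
w(L) = -10*L
o(F, c) = -50*c (o(F, c) = -10*c*5 = -50*c)
(9*o(7, 2))*43 = (9*(-50*2))*43 = (9*(-100))*43 = -900*43 = -38700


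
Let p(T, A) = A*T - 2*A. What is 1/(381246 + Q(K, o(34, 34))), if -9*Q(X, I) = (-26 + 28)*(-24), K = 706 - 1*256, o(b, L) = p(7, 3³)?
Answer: 3/1143754 ≈ 2.6229e-6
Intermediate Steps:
p(T, A) = -2*A + A*T
o(b, L) = 135 (o(b, L) = 3³*(-2 + 7) = 27*5 = 135)
K = 450 (K = 706 - 256 = 450)
Q(X, I) = 16/3 (Q(X, I) = -(-26 + 28)*(-24)/9 = -2*(-24)/9 = -⅑*(-48) = 16/3)
1/(381246 + Q(K, o(34, 34))) = 1/(381246 + 16/3) = 1/(1143754/3) = 3/1143754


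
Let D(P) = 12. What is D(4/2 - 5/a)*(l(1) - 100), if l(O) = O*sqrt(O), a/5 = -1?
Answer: -1188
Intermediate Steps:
a = -5 (a = 5*(-1) = -5)
l(O) = O**(3/2)
D(4/2 - 5/a)*(l(1) - 100) = 12*(1**(3/2) - 100) = 12*(1 - 100) = 12*(-99) = -1188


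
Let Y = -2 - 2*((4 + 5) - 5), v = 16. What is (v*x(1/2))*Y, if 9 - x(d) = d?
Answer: -1360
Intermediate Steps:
x(d) = 9 - d
Y = -10 (Y = -2 - 2*(9 - 5) = -2 - 2*4 = -2 - 8 = -10)
(v*x(1/2))*Y = (16*(9 - 1/2))*(-10) = (16*(9 - 1*½))*(-10) = (16*(9 - ½))*(-10) = (16*(17/2))*(-10) = 136*(-10) = -1360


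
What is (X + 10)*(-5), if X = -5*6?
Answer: 100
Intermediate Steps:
X = -30
(X + 10)*(-5) = (-30 + 10)*(-5) = -20*(-5) = 100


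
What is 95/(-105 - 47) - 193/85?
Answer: -1969/680 ≈ -2.8956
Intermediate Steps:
95/(-105 - 47) - 193/85 = 95/(-152) - 193*1/85 = 95*(-1/152) - 193/85 = -5/8 - 193/85 = -1969/680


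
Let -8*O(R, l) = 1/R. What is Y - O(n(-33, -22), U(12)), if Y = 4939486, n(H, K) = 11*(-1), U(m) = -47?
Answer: 434674767/88 ≈ 4.9395e+6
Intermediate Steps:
n(H, K) = -11
O(R, l) = -1/(8*R)
Y - O(n(-33, -22), U(12)) = 4939486 - (-1)/(8*(-11)) = 4939486 - (-1)*(-1)/(8*11) = 4939486 - 1*1/88 = 4939486 - 1/88 = 434674767/88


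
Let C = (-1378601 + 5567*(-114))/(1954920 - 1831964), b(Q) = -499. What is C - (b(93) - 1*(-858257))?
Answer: -105468505887/122956 ≈ -8.5777e+5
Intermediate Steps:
C = -2013239/122956 (C = (-1378601 - 634638)/122956 = -2013239*1/122956 = -2013239/122956 ≈ -16.374)
C - (b(93) - 1*(-858257)) = -2013239/122956 - (-499 - 1*(-858257)) = -2013239/122956 - (-499 + 858257) = -2013239/122956 - 1*857758 = -2013239/122956 - 857758 = -105468505887/122956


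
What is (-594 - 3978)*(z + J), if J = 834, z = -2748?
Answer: 8750808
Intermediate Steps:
(-594 - 3978)*(z + J) = (-594 - 3978)*(-2748 + 834) = -4572*(-1914) = 8750808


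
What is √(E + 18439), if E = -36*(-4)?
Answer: √18583 ≈ 136.32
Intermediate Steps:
E = 144
√(E + 18439) = √(144 + 18439) = √18583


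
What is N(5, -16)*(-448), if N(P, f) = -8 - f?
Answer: -3584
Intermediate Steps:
N(5, -16)*(-448) = (-8 - 1*(-16))*(-448) = (-8 + 16)*(-448) = 8*(-448) = -3584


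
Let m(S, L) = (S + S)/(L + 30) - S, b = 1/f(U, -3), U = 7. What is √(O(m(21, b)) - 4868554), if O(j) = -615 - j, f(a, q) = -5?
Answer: I*√108099986038/149 ≈ 2206.6*I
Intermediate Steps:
b = -⅕ (b = 1/(-5) = -⅕ ≈ -0.20000)
m(S, L) = -S + 2*S/(30 + L) (m(S, L) = (2*S)/(30 + L) - S = 2*S/(30 + L) - S = -S + 2*S/(30 + L))
√(O(m(21, b)) - 4868554) = √((-615 - (-1)*21*(28 - ⅕)/(30 - ⅕)) - 4868554) = √((-615 - (-1)*21*139/(149/5*5)) - 4868554) = √((-615 - (-1)*21*5*139/(149*5)) - 4868554) = √((-615 - 1*(-2919/149)) - 4868554) = √((-615 + 2919/149) - 4868554) = √(-88716/149 - 4868554) = √(-725503262/149) = I*√108099986038/149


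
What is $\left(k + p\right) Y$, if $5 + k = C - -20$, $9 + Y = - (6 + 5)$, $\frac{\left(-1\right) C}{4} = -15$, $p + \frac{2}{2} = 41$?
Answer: $-2300$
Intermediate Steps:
$p = 40$ ($p = -1 + 41 = 40$)
$C = 60$ ($C = \left(-4\right) \left(-15\right) = 60$)
$Y = -20$ ($Y = -9 - \left(6 + 5\right) = -9 - 11 = -20$)
$k = 75$ ($k = -5 + \left(60 - -20\right) = -5 + \left(60 + 20\right) = -5 + 80 = 75$)
$\left(k + p\right) Y = \left(75 + 40\right) \left(-20\right) = 115 \left(-20\right) = -2300$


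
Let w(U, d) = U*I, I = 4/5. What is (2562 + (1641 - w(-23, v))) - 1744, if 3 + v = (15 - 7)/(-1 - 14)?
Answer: 12387/5 ≈ 2477.4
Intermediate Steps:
I = ⅘ (I = 4*(⅕) = ⅘ ≈ 0.80000)
v = -53/15 (v = -3 + (15 - 7)/(-1 - 14) = -3 + 8/(-15) = -3 + 8*(-1/15) = -3 - 8/15 = -53/15 ≈ -3.5333)
w(U, d) = 4*U/5 (w(U, d) = U*(⅘) = 4*U/5)
(2562 + (1641 - w(-23, v))) - 1744 = (2562 + (1641 - 4*(-23)/5)) - 1744 = (2562 + (1641 - 1*(-92/5))) - 1744 = (2562 + (1641 + 92/5)) - 1744 = (2562 + 8297/5) - 1744 = 21107/5 - 1744 = 12387/5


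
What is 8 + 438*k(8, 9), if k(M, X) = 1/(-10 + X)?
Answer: -430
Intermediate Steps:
8 + 438*k(8, 9) = 8 + 438/(-10 + 9) = 8 + 438/(-1) = 8 + 438*(-1) = 8 - 438 = -430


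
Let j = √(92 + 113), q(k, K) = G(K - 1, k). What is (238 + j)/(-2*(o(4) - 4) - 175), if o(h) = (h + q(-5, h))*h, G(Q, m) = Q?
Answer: -238/223 - √205/223 ≈ -1.1315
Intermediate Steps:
q(k, K) = -1 + K (q(k, K) = K - 1 = -1 + K)
j = √205 ≈ 14.318
o(h) = h*(-1 + 2*h) (o(h) = (h + (-1 + h))*h = (-1 + 2*h)*h = h*(-1 + 2*h))
(238 + j)/(-2*(o(4) - 4) - 175) = (238 + √205)/(-2*(4*(-1 + 2*4) - 4) - 175) = (238 + √205)/(-2*(4*(-1 + 8) - 4) - 175) = (238 + √205)/(-2*(4*7 - 4) - 175) = (238 + √205)/(-2*(28 - 4) - 175) = (238 + √205)/(-2*24 - 175) = (238 + √205)/(-48 - 175) = (238 + √205)/(-223) = (238 + √205)*(-1/223) = -238/223 - √205/223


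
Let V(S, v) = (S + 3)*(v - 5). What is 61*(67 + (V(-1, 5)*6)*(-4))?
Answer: 4087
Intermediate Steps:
V(S, v) = (-5 + v)*(3 + S) (V(S, v) = (3 + S)*(-5 + v) = (-5 + v)*(3 + S))
61*(67 + (V(-1, 5)*6)*(-4)) = 61*(67 + ((-15 - 5*(-1) + 3*5 - 1*5)*6)*(-4)) = 61*(67 + ((-15 + 5 + 15 - 5)*6)*(-4)) = 61*(67 + (0*6)*(-4)) = 61*(67 + 0*(-4)) = 61*(67 + 0) = 61*67 = 4087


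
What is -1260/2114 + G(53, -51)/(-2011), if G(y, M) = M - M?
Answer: -90/151 ≈ -0.59603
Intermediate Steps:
G(y, M) = 0
-1260/2114 + G(53, -51)/(-2011) = -1260/2114 + 0/(-2011) = -1260*1/2114 + 0*(-1/2011) = -90/151 + 0 = -90/151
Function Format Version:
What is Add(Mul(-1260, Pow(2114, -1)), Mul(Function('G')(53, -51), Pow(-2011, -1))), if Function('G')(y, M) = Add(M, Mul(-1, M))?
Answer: Rational(-90, 151) ≈ -0.59603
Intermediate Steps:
Function('G')(y, M) = 0
Add(Mul(-1260, Pow(2114, -1)), Mul(Function('G')(53, -51), Pow(-2011, -1))) = Add(Mul(-1260, Pow(2114, -1)), Mul(0, Pow(-2011, -1))) = Add(Mul(-1260, Rational(1, 2114)), Mul(0, Rational(-1, 2011))) = Add(Rational(-90, 151), 0) = Rational(-90, 151)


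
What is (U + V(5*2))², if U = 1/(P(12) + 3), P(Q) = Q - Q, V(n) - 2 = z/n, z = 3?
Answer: 6241/900 ≈ 6.9344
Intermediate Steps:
V(n) = 2 + 3/n
P(Q) = 0
U = ⅓ (U = 1/(0 + 3) = 1/3 = ⅓ ≈ 0.33333)
(U + V(5*2))² = (⅓ + (2 + 3/((5*2))))² = (⅓ + (2 + 3/10))² = (⅓ + 23/10)² = (79/30)² = 6241/900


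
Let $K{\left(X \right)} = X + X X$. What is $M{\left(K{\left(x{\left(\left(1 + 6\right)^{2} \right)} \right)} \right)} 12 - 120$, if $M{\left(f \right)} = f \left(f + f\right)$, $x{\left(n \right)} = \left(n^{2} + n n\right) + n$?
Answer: $13295827604416776$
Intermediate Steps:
$x{\left(n \right)} = n + 2 n^{2}$ ($x{\left(n \right)} = \left(n^{2} + n^{2}\right) + n = 2 n^{2} + n = n + 2 n^{2}$)
$K{\left(X \right)} = X + X^{2}$
$M{\left(f \right)} = 2 f^{2}$ ($M{\left(f \right)} = f 2 f = 2 f^{2}$)
$M{\left(K{\left(x{\left(\left(1 + 6\right)^{2} \right)} \right)} \right)} 12 - 120 = 2 \left(\left(1 + 6\right)^{2} \left(1 + 2 \left(1 + 6\right)^{2}\right) \left(1 + \left(1 + 6\right)^{2} \left(1 + 2 \left(1 + 6\right)^{2}\right)\right)\right)^{2} \cdot 12 - 120 = 2 \left(7^{2} \left(1 + 2 \cdot 7^{2}\right) \left(1 + 7^{2} \left(1 + 2 \cdot 7^{2}\right)\right)\right)^{2} \cdot 12 - 120 = 2 \left(49 \left(1 + 2 \cdot 49\right) \left(1 + 49 \left(1 + 2 \cdot 49\right)\right)\right)^{2} \cdot 12 - 120 = 2 \left(49 \left(1 + 98\right) \left(1 + 49 \left(1 + 98\right)\right)\right)^{2} \cdot 12 - 120 = 2 \left(49 \cdot 99 \left(1 + 49 \cdot 99\right)\right)^{2} \cdot 12 - 120 = 2 \left(4851 \left(1 + 4851\right)\right)^{2} \cdot 12 - 120 = 2 \left(4851 \cdot 4852\right)^{2} \cdot 12 - 120 = 2 \cdot 23537052^{2} \cdot 12 - 120 = 2 \cdot 553992816850704 \cdot 12 - 120 = 1107985633701408 \cdot 12 - 120 = 13295827604416896 - 120 = 13295827604416776$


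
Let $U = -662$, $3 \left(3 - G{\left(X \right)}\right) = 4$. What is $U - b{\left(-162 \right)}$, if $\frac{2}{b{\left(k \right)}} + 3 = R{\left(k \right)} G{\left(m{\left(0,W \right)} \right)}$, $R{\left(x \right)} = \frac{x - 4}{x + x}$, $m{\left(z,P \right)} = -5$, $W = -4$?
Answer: $- \frac{689494}{1043} \approx -661.07$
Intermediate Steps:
$G{\left(X \right)} = \frac{5}{3}$ ($G{\left(X \right)} = 3 - \frac{4}{3} = \frac{5}{3}$)
$R{\left(x \right)} = \frac{-4 + x}{2 x}$
$b{\left(k \right)} = \frac{2}{-3 + \frac{5 \left(-4 + k\right)}{6 k}}$ ($b{\left(k \right)} = \frac{2}{-3 + \frac{-4 + k}{2 k} \frac{5}{3}} = \frac{2}{-3 + \frac{5 \left(-4 + k\right)}{6 k}}$)
$U - b{\left(-162 \right)} = -662 - \left(-12\right) \left(-162\right) \frac{1}{20 + 13 \left(-162\right)} = -662 - \left(-12\right) \left(-162\right) \frac{1}{20 - 2106} = -662 - \left(-12\right) \left(-162\right) \frac{1}{-2086} = -662 - \left(-12\right) \left(-162\right) \left(- \frac{1}{2086}\right) = -662 - - \frac{972}{1043} = -662 + \frac{972}{1043} = - \frac{689494}{1043}$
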